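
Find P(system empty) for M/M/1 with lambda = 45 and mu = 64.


P0 = 1 - rho = 1 - 45/64 = 0.2969

0.2969


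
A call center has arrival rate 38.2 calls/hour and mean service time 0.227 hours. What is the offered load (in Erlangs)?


Offered load a = lambda * E[S] = 38.2 * 0.227 = 8.67 Erlangs

8.67 Erlangs


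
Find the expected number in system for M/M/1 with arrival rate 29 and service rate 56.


rho = 29/56; L = rho/(1-rho) = 1.07

1.07


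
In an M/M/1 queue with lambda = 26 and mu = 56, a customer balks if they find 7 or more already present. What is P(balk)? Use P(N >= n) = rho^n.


P(N >= 7) = rho^7 = (26/56)^7 = 0.0047

0.0047


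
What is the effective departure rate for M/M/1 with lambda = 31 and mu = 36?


For a stable queue (lambda < mu), throughput = lambda = 31 per hour

31 per hour


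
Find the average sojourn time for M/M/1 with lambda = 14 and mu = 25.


W = 1/(mu - lambda) = 1/(25 - 14) = 0.0909 hours

0.0909 hours


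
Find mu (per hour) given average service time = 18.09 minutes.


mu = 60 / avg_service_time = 60 / 18.09 = 3.32 per hour

3.32 per hour


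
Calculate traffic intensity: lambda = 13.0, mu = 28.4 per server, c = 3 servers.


rho = lambda / (c * mu) = 13.0 / (3 * 28.4) = 0.1526

0.1526


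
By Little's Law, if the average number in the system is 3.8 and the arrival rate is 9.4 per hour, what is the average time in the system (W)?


W = L / lambda = 3.8 / 9.4 = 0.4043 hours

0.4043 hours


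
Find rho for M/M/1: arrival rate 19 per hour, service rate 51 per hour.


rho = lambda/mu = 19/51 = 0.3725

0.3725


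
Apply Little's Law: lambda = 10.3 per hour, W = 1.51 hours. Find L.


L = lambda * W = 10.3 * 1.51 = 15.55

15.55


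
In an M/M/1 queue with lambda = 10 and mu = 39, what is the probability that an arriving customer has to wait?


P(wait) = rho = lambda/mu = 10/39 = 0.2564

0.2564


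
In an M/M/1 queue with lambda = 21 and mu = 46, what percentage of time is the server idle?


Idle fraction = (1 - rho) * 100 = (1 - 21/46) * 100 = 54.3%

54.3%


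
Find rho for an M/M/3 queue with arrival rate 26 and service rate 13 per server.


rho = lambda/(c*mu) = 26/(3*13) = 0.6667

0.6667


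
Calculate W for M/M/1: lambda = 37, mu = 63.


W = 1/(mu - lambda) = 1/(63 - 37) = 0.0385 hours

0.0385 hours


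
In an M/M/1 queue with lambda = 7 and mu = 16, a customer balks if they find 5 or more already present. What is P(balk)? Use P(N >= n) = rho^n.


P(N >= 5) = rho^5 = (7/16)^5 = 0.016

0.016


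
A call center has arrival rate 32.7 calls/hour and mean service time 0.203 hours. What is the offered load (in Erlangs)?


Offered load a = lambda * E[S] = 32.7 * 0.203 = 6.64 Erlangs

6.64 Erlangs


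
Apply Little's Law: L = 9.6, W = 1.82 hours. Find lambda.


lambda = L / W = 9.6 / 1.82 = 5.27 per hour

5.27 per hour


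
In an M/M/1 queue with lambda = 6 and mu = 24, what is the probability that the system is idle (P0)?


P0 = 1 - rho = 1 - 6/24 = 0.75

0.75


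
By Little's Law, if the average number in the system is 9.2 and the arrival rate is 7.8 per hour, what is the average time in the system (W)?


W = L / lambda = 9.2 / 7.8 = 1.1795 hours

1.1795 hours


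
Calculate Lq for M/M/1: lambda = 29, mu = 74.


rho = 29/74; Lq = rho^2/(1-rho) = 0.25

0.25


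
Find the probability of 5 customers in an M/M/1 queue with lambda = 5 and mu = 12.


rho = 5/12; P(n) = (1-rho)*rho^n = (1-5/12)*(5/12)^5 = 0.0073

0.0073


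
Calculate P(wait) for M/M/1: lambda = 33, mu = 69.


P(wait) = rho = lambda/mu = 33/69 = 0.4783

0.4783


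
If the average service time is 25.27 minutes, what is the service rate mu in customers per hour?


mu = 60 / avg_service_time = 60 / 25.27 = 2.37 per hour

2.37 per hour


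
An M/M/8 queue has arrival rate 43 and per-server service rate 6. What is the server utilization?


rho = lambda/(c*mu) = 43/(8*6) = 0.8958

0.8958


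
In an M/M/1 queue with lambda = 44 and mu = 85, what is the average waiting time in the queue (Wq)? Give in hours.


rho = 44/85; Wq = rho/(mu - lambda) = 0.0126 hours

0.0126 hours


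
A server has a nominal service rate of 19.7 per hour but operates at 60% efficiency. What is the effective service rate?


Effective rate = mu * efficiency = 19.7 * 0.6 = 11.82 per hour

11.82 per hour


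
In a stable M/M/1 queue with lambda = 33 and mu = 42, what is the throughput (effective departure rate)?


For a stable queue (lambda < mu), throughput = lambda = 33 per hour

33 per hour


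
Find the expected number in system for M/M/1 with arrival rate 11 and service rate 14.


rho = 11/14; L = rho/(1-rho) = 3.67

3.67


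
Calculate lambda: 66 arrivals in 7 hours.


lambda = total arrivals / time = 66 / 7 = 9.43 per hour

9.43 per hour


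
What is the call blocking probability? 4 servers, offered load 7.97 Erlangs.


B(N,A) = (A^N/N!) / sum(A^k/k!, k=0..N) with N=4, A=7.97 = 0.5733

0.5733


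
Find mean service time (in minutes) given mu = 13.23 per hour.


Mean service time = 60/mu = 60/13.23 = 4.54 minutes

4.54 minutes


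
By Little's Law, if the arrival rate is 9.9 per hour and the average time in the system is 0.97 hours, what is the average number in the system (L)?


L = lambda * W = 9.9 * 0.97 = 9.6

9.6


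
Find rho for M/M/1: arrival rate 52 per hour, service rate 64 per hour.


rho = lambda/mu = 52/64 = 0.8125

0.8125


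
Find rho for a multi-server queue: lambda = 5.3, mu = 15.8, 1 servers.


rho = lambda / (c * mu) = 5.3 / (1 * 15.8) = 0.3354

0.3354


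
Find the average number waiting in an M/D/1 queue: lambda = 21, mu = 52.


M/D/1: Lq = rho^2 / (2*(1-rho)) where rho = 21/52; Lq = 0.14

0.14


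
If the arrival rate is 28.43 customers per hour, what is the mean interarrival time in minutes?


Mean interarrival time = 60/lambda = 60/28.43 = 2.11 minutes

2.11 minutes


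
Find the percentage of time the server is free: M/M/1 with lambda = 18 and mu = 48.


Idle fraction = (1 - rho) * 100 = (1 - 18/48) * 100 = 62.5%

62.5%


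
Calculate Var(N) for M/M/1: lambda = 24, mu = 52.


rho = 24/52; Var(N) = rho/(1-rho)^2 = 1.59

1.59


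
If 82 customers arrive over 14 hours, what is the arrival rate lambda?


lambda = total arrivals / time = 82 / 14 = 5.86 per hour

5.86 per hour


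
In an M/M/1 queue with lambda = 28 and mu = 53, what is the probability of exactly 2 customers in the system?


rho = 28/53; P(n) = (1-rho)*rho^n = (1-28/53)*(28/53)^2 = 0.1317

0.1317


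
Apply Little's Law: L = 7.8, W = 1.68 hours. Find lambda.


lambda = L / W = 7.8 / 1.68 = 4.64 per hour

4.64 per hour


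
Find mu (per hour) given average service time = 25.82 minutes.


mu = 60 / avg_service_time = 60 / 25.82 = 2.32 per hour

2.32 per hour


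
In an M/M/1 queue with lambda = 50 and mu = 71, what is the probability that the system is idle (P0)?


P0 = 1 - rho = 1 - 50/71 = 0.2958

0.2958


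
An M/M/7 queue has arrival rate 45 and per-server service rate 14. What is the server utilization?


rho = lambda/(c*mu) = 45/(7*14) = 0.4592

0.4592


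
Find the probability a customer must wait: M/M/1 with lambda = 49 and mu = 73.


P(wait) = rho = lambda/mu = 49/73 = 0.6712

0.6712


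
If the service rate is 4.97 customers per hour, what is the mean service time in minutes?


Mean service time = 60/mu = 60/4.97 = 12.07 minutes

12.07 minutes


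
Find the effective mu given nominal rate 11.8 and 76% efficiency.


Effective rate = mu * efficiency = 11.8 * 0.76 = 8.97 per hour

8.97 per hour


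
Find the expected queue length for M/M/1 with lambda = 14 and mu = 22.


rho = 14/22; Lq = rho^2/(1-rho) = 1.11

1.11


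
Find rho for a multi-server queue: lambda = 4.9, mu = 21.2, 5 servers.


rho = lambda / (c * mu) = 4.9 / (5 * 21.2) = 0.0462

0.0462


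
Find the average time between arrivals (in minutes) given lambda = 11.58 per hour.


Mean interarrival time = 60/lambda = 60/11.58 = 5.18 minutes

5.18 minutes


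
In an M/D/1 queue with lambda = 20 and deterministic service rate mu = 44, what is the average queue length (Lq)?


M/D/1: Lq = rho^2 / (2*(1-rho)) where rho = 20/44; Lq = 0.19

0.19


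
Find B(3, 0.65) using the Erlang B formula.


B(N,A) = (A^N/N!) / sum(A^k/k!, k=0..N) with N=3, A=0.65 = 0.024

0.024


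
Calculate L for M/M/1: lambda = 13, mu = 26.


rho = 13/26; L = rho/(1-rho) = 1.0

1.0


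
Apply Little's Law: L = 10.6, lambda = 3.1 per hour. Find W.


W = L / lambda = 10.6 / 3.1 = 3.4194 hours

3.4194 hours


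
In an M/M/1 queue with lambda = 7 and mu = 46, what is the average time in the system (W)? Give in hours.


W = 1/(mu - lambda) = 1/(46 - 7) = 0.0256 hours

0.0256 hours


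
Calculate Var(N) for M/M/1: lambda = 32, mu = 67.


rho = 32/67; Var(N) = rho/(1-rho)^2 = 1.75

1.75


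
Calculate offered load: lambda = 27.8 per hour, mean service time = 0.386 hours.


Offered load a = lambda * E[S] = 27.8 * 0.386 = 10.73 Erlangs

10.73 Erlangs


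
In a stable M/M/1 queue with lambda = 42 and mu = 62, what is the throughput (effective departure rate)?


For a stable queue (lambda < mu), throughput = lambda = 42 per hour

42 per hour


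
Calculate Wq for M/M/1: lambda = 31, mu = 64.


rho = 31/64; Wq = rho/(mu - lambda) = 0.0147 hours

0.0147 hours


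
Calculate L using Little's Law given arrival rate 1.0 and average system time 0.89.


L = lambda * W = 1.0 * 0.89 = 0.89

0.89


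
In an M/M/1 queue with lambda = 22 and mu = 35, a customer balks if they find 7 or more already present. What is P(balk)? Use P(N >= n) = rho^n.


P(N >= 7) = rho^7 = (22/35)^7 = 0.0388

0.0388


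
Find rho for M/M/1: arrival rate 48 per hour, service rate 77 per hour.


rho = lambda/mu = 48/77 = 0.6234

0.6234


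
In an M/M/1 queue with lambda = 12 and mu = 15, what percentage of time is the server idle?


Idle fraction = (1 - rho) * 100 = (1 - 12/15) * 100 = 20.0%

20.0%


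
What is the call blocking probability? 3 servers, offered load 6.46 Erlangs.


B(N,A) = (A^N/N!) / sum(A^k/k!, k=0..N) with N=3, A=6.46 = 0.6133

0.6133


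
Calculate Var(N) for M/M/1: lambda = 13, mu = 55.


rho = 13/55; Var(N) = rho/(1-rho)^2 = 0.41

0.41


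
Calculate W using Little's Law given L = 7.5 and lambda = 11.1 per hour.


W = L / lambda = 7.5 / 11.1 = 0.6757 hours

0.6757 hours


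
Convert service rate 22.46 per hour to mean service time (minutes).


Mean service time = 60/mu = 60/22.46 = 2.67 minutes

2.67 minutes


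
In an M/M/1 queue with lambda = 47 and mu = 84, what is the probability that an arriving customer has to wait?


P(wait) = rho = lambda/mu = 47/84 = 0.5595

0.5595


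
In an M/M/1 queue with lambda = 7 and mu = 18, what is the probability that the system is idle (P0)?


P0 = 1 - rho = 1 - 7/18 = 0.6111

0.6111


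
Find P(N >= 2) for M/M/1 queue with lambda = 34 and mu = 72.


P(N >= 2) = rho^2 = (34/72)^2 = 0.223

0.223


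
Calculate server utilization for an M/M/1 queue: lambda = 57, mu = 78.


rho = lambda/mu = 57/78 = 0.7308

0.7308


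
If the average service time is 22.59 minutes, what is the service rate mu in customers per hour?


mu = 60 / avg_service_time = 60 / 22.59 = 2.66 per hour

2.66 per hour


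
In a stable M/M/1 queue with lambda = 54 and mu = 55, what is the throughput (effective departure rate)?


For a stable queue (lambda < mu), throughput = lambda = 54 per hour

54 per hour


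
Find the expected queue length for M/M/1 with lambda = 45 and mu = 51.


rho = 45/51; Lq = rho^2/(1-rho) = 6.62

6.62


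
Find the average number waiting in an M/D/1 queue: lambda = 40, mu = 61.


M/D/1: Lq = rho^2 / (2*(1-rho)) where rho = 40/61; Lq = 0.62

0.62


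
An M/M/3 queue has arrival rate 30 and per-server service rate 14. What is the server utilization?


rho = lambda/(c*mu) = 30/(3*14) = 0.7143

0.7143


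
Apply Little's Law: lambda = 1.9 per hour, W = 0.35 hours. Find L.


L = lambda * W = 1.9 * 0.35 = 0.67

0.67


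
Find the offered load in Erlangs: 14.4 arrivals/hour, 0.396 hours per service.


Offered load a = lambda * E[S] = 14.4 * 0.396 = 5.7 Erlangs

5.7 Erlangs


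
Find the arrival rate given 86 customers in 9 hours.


lambda = total arrivals / time = 86 / 9 = 9.56 per hour

9.56 per hour


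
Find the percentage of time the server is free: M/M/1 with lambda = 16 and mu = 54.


Idle fraction = (1 - rho) * 100 = (1 - 16/54) * 100 = 70.4%

70.4%


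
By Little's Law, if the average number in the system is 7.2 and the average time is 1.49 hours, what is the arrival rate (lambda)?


lambda = L / W = 7.2 / 1.49 = 4.83 per hour

4.83 per hour


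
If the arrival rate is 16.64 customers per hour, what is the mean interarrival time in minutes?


Mean interarrival time = 60/lambda = 60/16.64 = 3.61 minutes

3.61 minutes


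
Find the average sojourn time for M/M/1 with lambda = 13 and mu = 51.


W = 1/(mu - lambda) = 1/(51 - 13) = 0.0263 hours

0.0263 hours


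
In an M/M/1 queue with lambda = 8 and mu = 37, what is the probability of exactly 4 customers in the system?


rho = 8/37; P(n) = (1-rho)*rho^n = (1-8/37)*(8/37)^4 = 0.0017

0.0017


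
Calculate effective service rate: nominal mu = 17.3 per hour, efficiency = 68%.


Effective rate = mu * efficiency = 17.3 * 0.68 = 11.76 per hour

11.76 per hour


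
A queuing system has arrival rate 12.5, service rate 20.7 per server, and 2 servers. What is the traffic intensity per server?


rho = lambda / (c * mu) = 12.5 / (2 * 20.7) = 0.3019

0.3019


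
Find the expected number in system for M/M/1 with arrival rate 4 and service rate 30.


rho = 4/30; L = rho/(1-rho) = 0.15

0.15


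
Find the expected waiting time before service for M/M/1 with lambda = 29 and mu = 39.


rho = 29/39; Wq = rho/(mu - lambda) = 0.0744 hours

0.0744 hours


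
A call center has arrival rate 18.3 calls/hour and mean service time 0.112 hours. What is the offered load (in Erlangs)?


Offered load a = lambda * E[S] = 18.3 * 0.112 = 2.05 Erlangs

2.05 Erlangs


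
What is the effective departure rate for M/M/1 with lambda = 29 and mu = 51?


For a stable queue (lambda < mu), throughput = lambda = 29 per hour

29 per hour


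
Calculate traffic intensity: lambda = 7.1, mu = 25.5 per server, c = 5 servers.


rho = lambda / (c * mu) = 7.1 / (5 * 25.5) = 0.0557

0.0557


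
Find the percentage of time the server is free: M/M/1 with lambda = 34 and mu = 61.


Idle fraction = (1 - rho) * 100 = (1 - 34/61) * 100 = 44.3%

44.3%


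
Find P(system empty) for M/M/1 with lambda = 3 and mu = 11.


P0 = 1 - rho = 1 - 3/11 = 0.7273

0.7273


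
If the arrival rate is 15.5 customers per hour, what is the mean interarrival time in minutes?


Mean interarrival time = 60/lambda = 60/15.5 = 3.87 minutes

3.87 minutes


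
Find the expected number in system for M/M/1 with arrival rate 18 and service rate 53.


rho = 18/53; L = rho/(1-rho) = 0.51

0.51


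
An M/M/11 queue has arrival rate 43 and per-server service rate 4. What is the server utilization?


rho = lambda/(c*mu) = 43/(11*4) = 0.9773

0.9773


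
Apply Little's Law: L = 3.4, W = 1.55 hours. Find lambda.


lambda = L / W = 3.4 / 1.55 = 2.19 per hour

2.19 per hour


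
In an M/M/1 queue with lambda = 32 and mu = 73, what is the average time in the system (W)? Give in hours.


W = 1/(mu - lambda) = 1/(73 - 32) = 0.0244 hours

0.0244 hours


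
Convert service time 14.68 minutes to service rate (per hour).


mu = 60 / avg_service_time = 60 / 14.68 = 4.09 per hour

4.09 per hour


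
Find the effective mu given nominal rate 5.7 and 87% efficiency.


Effective rate = mu * efficiency = 5.7 * 0.87 = 4.96 per hour

4.96 per hour


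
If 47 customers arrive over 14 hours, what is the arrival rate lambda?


lambda = total arrivals / time = 47 / 14 = 3.36 per hour

3.36 per hour


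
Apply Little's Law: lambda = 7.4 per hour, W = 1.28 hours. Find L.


L = lambda * W = 7.4 * 1.28 = 9.47

9.47


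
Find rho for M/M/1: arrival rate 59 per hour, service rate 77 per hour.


rho = lambda/mu = 59/77 = 0.7662

0.7662


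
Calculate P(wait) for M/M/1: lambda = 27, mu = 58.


P(wait) = rho = lambda/mu = 27/58 = 0.4655

0.4655


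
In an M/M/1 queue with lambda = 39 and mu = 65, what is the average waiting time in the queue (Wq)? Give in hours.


rho = 39/65; Wq = rho/(mu - lambda) = 0.0231 hours

0.0231 hours


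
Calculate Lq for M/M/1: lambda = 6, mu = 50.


rho = 6/50; Lq = rho^2/(1-rho) = 0.02

0.02


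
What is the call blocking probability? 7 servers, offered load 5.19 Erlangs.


B(N,A) = (A^N/N!) / sum(A^k/k!, k=0..N) with N=7, A=5.19 = 0.1325

0.1325


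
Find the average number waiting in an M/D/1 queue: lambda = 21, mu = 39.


M/D/1: Lq = rho^2 / (2*(1-rho)) where rho = 21/39; Lq = 0.31

0.31


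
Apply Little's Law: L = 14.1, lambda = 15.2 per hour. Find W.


W = L / lambda = 14.1 / 15.2 = 0.9276 hours

0.9276 hours


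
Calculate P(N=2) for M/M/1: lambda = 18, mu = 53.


rho = 18/53; P(n) = (1-rho)*rho^n = (1-18/53)*(18/53)^2 = 0.0762

0.0762


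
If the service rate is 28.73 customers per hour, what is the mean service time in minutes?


Mean service time = 60/mu = 60/28.73 = 2.09 minutes

2.09 minutes


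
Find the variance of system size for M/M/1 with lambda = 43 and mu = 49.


rho = 43/49; Var(N) = rho/(1-rho)^2 = 58.53

58.53


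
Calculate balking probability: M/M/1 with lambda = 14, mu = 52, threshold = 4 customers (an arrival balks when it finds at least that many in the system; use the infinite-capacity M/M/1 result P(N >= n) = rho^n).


P(N >= 4) = rho^4 = (14/52)^4 = 0.0053

0.0053


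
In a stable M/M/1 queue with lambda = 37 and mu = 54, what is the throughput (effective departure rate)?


For a stable queue (lambda < mu), throughput = lambda = 37 per hour

37 per hour


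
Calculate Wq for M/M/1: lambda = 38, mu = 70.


rho = 38/70; Wq = rho/(mu - lambda) = 0.017 hours

0.017 hours


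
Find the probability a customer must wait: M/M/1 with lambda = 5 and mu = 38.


P(wait) = rho = lambda/mu = 5/38 = 0.1316

0.1316


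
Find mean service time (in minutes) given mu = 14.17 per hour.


Mean service time = 60/mu = 60/14.17 = 4.23 minutes

4.23 minutes


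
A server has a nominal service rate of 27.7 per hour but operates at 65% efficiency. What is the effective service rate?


Effective rate = mu * efficiency = 27.7 * 0.65 = 18.01 per hour

18.01 per hour


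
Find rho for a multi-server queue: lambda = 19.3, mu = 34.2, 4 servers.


rho = lambda / (c * mu) = 19.3 / (4 * 34.2) = 0.1411

0.1411


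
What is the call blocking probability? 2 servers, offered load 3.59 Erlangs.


B(N,A) = (A^N/N!) / sum(A^k/k!, k=0..N) with N=2, A=3.59 = 0.584

0.584


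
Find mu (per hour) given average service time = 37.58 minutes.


mu = 60 / avg_service_time = 60 / 37.58 = 1.6 per hour

1.6 per hour


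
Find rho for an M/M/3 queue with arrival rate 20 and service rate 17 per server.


rho = lambda/(c*mu) = 20/(3*17) = 0.3922

0.3922


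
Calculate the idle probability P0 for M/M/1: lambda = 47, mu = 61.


P0 = 1 - rho = 1 - 47/61 = 0.2295

0.2295


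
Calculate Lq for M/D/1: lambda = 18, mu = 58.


M/D/1: Lq = rho^2 / (2*(1-rho)) where rho = 18/58; Lq = 0.07

0.07


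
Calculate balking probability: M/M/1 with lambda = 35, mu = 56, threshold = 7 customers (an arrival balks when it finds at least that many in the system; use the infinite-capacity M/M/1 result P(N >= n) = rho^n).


P(N >= 7) = rho^7 = (35/56)^7 = 0.0373

0.0373


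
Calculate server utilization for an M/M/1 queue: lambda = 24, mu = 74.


rho = lambda/mu = 24/74 = 0.3243

0.3243


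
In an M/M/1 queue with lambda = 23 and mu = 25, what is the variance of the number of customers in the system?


rho = 23/25; Var(N) = rho/(1-rho)^2 = 143.75

143.75


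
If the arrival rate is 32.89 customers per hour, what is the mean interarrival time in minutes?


Mean interarrival time = 60/lambda = 60/32.89 = 1.82 minutes

1.82 minutes


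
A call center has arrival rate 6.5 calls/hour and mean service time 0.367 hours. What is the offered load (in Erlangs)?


Offered load a = lambda * E[S] = 6.5 * 0.367 = 2.39 Erlangs

2.39 Erlangs


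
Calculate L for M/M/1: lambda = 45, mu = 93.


rho = 45/93; L = rho/(1-rho) = 0.94

0.94


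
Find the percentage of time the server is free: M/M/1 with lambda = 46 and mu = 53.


Idle fraction = (1 - rho) * 100 = (1 - 46/53) * 100 = 13.2%

13.2%


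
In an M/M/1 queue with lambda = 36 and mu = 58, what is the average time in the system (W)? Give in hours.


W = 1/(mu - lambda) = 1/(58 - 36) = 0.0455 hours

0.0455 hours


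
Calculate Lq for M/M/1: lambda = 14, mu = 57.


rho = 14/57; Lq = rho^2/(1-rho) = 0.08

0.08


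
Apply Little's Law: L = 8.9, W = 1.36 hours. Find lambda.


lambda = L / W = 8.9 / 1.36 = 6.54 per hour

6.54 per hour


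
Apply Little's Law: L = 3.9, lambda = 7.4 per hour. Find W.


W = L / lambda = 3.9 / 7.4 = 0.527 hours

0.527 hours


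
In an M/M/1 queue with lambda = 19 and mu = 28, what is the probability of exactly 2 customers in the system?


rho = 19/28; P(n) = (1-rho)*rho^n = (1-19/28)*(19/28)^2 = 0.148

0.148


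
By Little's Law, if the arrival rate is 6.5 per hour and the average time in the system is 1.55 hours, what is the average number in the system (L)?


L = lambda * W = 6.5 * 1.55 = 10.08

10.08


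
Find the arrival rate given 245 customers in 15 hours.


lambda = total arrivals / time = 245 / 15 = 16.33 per hour

16.33 per hour


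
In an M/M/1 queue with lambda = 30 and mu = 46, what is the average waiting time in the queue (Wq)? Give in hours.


rho = 30/46; Wq = rho/(mu - lambda) = 0.0408 hours

0.0408 hours


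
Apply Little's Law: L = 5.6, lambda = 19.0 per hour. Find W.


W = L / lambda = 5.6 / 19.0 = 0.2947 hours

0.2947 hours


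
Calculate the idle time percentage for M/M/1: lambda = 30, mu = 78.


Idle fraction = (1 - rho) * 100 = (1 - 30/78) * 100 = 61.5%

61.5%


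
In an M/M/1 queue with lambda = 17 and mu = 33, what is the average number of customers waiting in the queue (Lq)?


rho = 17/33; Lq = rho^2/(1-rho) = 0.55

0.55


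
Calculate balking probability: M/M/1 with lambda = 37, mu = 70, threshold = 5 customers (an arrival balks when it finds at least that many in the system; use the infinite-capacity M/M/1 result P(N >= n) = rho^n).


P(N >= 5) = rho^5 = (37/70)^5 = 0.0413

0.0413


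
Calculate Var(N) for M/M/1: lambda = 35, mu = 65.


rho = 35/65; Var(N) = rho/(1-rho)^2 = 2.53

2.53


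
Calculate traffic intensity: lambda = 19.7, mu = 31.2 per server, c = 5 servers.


rho = lambda / (c * mu) = 19.7 / (5 * 31.2) = 0.1263

0.1263


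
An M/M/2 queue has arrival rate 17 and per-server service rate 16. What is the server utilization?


rho = lambda/(c*mu) = 17/(2*16) = 0.5313

0.5313


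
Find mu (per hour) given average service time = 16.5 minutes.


mu = 60 / avg_service_time = 60 / 16.5 = 3.64 per hour

3.64 per hour


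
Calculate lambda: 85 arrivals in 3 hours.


lambda = total arrivals / time = 85 / 3 = 28.33 per hour

28.33 per hour


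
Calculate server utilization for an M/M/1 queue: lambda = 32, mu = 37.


rho = lambda/mu = 32/37 = 0.8649

0.8649


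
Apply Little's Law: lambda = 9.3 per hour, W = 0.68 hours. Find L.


L = lambda * W = 9.3 * 0.68 = 6.32

6.32


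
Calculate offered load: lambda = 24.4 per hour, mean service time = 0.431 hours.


Offered load a = lambda * E[S] = 24.4 * 0.431 = 10.52 Erlangs

10.52 Erlangs


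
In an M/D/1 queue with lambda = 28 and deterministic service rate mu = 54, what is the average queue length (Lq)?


M/D/1: Lq = rho^2 / (2*(1-rho)) where rho = 28/54; Lq = 0.28

0.28


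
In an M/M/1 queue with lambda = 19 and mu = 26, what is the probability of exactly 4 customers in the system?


rho = 19/26; P(n) = (1-rho)*rho^n = (1-19/26)*(19/26)^4 = 0.0768

0.0768


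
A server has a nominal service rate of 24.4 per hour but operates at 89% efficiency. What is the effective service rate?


Effective rate = mu * efficiency = 24.4 * 0.89 = 21.72 per hour

21.72 per hour


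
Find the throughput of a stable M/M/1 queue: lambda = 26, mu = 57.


For a stable queue (lambda < mu), throughput = lambda = 26 per hour

26 per hour


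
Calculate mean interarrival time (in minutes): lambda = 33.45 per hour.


Mean interarrival time = 60/lambda = 60/33.45 = 1.79 minutes

1.79 minutes


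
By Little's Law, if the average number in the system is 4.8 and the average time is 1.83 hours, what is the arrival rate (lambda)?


lambda = L / W = 4.8 / 1.83 = 2.62 per hour

2.62 per hour


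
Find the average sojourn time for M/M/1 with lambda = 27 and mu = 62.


W = 1/(mu - lambda) = 1/(62 - 27) = 0.0286 hours

0.0286 hours


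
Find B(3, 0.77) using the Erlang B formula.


B(N,A) = (A^N/N!) / sum(A^k/k!, k=0..N) with N=3, A=0.77 = 0.0355

0.0355


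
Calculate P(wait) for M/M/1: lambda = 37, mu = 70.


P(wait) = rho = lambda/mu = 37/70 = 0.5286

0.5286


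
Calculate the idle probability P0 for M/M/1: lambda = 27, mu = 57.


P0 = 1 - rho = 1 - 27/57 = 0.5263

0.5263


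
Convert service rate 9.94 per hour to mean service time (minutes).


Mean service time = 60/mu = 60/9.94 = 6.04 minutes

6.04 minutes


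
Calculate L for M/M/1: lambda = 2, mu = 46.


rho = 2/46; L = rho/(1-rho) = 0.05

0.05


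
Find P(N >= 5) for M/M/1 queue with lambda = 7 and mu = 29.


P(N >= 5) = rho^5 = (7/29)^5 = 0.0008

0.0008


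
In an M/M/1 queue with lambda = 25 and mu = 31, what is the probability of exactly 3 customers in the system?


rho = 25/31; P(n) = (1-rho)*rho^n = (1-25/31)*(25/31)^3 = 0.1015

0.1015


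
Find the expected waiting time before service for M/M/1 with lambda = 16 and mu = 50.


rho = 16/50; Wq = rho/(mu - lambda) = 0.0094 hours

0.0094 hours


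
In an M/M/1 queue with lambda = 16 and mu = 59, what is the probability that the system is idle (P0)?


P0 = 1 - rho = 1 - 16/59 = 0.7288

0.7288


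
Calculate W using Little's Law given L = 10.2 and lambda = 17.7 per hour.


W = L / lambda = 10.2 / 17.7 = 0.5763 hours

0.5763 hours


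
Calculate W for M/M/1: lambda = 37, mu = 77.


W = 1/(mu - lambda) = 1/(77 - 37) = 0.025 hours

0.025 hours


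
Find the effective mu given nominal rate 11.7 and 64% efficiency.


Effective rate = mu * efficiency = 11.7 * 0.64 = 7.49 per hour

7.49 per hour


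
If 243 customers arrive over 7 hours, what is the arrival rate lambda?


lambda = total arrivals / time = 243 / 7 = 34.71 per hour

34.71 per hour


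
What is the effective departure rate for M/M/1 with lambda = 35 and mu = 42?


For a stable queue (lambda < mu), throughput = lambda = 35 per hour

35 per hour


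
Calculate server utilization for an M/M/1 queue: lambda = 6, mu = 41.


rho = lambda/mu = 6/41 = 0.1463

0.1463


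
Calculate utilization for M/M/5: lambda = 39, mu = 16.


rho = lambda/(c*mu) = 39/(5*16) = 0.4875

0.4875


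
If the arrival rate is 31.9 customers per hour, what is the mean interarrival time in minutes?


Mean interarrival time = 60/lambda = 60/31.9 = 1.88 minutes

1.88 minutes


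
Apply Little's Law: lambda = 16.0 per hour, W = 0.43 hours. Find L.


L = lambda * W = 16.0 * 0.43 = 6.88

6.88


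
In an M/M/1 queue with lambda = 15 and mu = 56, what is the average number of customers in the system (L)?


rho = 15/56; L = rho/(1-rho) = 0.37

0.37


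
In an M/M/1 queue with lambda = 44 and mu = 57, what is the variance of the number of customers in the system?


rho = 44/57; Var(N) = rho/(1-rho)^2 = 14.84

14.84


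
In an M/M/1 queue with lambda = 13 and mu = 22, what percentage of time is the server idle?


Idle fraction = (1 - rho) * 100 = (1 - 13/22) * 100 = 40.9%

40.9%


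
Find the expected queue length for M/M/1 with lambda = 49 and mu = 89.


rho = 49/89; Lq = rho^2/(1-rho) = 0.67

0.67


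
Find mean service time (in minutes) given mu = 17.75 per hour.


Mean service time = 60/mu = 60/17.75 = 3.38 minutes

3.38 minutes


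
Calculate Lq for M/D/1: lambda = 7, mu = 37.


M/D/1: Lq = rho^2 / (2*(1-rho)) where rho = 7/37; Lq = 0.02

0.02


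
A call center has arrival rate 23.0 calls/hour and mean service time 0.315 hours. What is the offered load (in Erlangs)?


Offered load a = lambda * E[S] = 23.0 * 0.315 = 7.25 Erlangs

7.25 Erlangs


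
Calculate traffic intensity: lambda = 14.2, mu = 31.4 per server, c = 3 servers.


rho = lambda / (c * mu) = 14.2 / (3 * 31.4) = 0.1507

0.1507


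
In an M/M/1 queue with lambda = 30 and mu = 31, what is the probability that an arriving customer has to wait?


P(wait) = rho = lambda/mu = 30/31 = 0.9677

0.9677


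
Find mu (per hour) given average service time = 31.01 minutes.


mu = 60 / avg_service_time = 60 / 31.01 = 1.93 per hour

1.93 per hour


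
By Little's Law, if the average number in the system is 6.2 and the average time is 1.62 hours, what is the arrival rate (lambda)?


lambda = L / W = 6.2 / 1.62 = 3.83 per hour

3.83 per hour


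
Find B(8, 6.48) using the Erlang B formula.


B(N,A) = (A^N/N!) / sum(A^k/k!, k=0..N) with N=8, A=6.48 = 0.149

0.149


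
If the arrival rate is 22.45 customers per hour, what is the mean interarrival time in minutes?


Mean interarrival time = 60/lambda = 60/22.45 = 2.67 minutes

2.67 minutes


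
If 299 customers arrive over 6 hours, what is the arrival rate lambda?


lambda = total arrivals / time = 299 / 6 = 49.83 per hour

49.83 per hour


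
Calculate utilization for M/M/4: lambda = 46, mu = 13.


rho = lambda/(c*mu) = 46/(4*13) = 0.8846

0.8846


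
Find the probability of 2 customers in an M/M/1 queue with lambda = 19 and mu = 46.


rho = 19/46; P(n) = (1-rho)*rho^n = (1-19/46)*(19/46)^2 = 0.1001

0.1001


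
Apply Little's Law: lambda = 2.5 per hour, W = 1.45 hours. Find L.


L = lambda * W = 2.5 * 1.45 = 3.63

3.63


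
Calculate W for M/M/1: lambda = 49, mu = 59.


W = 1/(mu - lambda) = 1/(59 - 49) = 0.1 hours

0.1 hours


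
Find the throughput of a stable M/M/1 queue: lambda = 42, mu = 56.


For a stable queue (lambda < mu), throughput = lambda = 42 per hour

42 per hour


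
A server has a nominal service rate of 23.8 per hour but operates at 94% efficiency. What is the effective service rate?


Effective rate = mu * efficiency = 23.8 * 0.94 = 22.37 per hour

22.37 per hour


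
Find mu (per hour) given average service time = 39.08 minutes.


mu = 60 / avg_service_time = 60 / 39.08 = 1.54 per hour

1.54 per hour


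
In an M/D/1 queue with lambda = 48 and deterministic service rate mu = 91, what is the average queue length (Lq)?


M/D/1: Lq = rho^2 / (2*(1-rho)) where rho = 48/91; Lq = 0.29

0.29


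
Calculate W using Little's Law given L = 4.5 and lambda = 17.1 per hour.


W = L / lambda = 4.5 / 17.1 = 0.2632 hours

0.2632 hours


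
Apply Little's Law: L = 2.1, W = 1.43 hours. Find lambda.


lambda = L / W = 2.1 / 1.43 = 1.47 per hour

1.47 per hour


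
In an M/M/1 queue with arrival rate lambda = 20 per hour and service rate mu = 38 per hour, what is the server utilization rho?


rho = lambda/mu = 20/38 = 0.5263

0.5263


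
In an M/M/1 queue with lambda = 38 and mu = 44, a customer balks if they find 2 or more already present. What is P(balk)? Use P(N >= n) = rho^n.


P(N >= 2) = rho^2 = (38/44)^2 = 0.7459

0.7459


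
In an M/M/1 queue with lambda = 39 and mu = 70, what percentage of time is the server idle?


Idle fraction = (1 - rho) * 100 = (1 - 39/70) * 100 = 44.3%

44.3%


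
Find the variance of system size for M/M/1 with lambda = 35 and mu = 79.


rho = 35/79; Var(N) = rho/(1-rho)^2 = 1.43

1.43


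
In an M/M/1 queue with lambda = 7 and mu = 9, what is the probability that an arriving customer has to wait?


P(wait) = rho = lambda/mu = 7/9 = 0.7778

0.7778


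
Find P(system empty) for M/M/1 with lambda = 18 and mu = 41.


P0 = 1 - rho = 1 - 18/41 = 0.561

0.561


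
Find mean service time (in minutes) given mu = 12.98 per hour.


Mean service time = 60/mu = 60/12.98 = 4.62 minutes

4.62 minutes


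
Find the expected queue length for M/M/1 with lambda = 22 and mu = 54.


rho = 22/54; Lq = rho^2/(1-rho) = 0.28

0.28


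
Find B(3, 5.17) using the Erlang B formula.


B(N,A) = (A^N/N!) / sum(A^k/k!, k=0..N) with N=3, A=5.17 = 0.5411

0.5411


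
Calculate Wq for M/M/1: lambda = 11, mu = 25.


rho = 11/25; Wq = rho/(mu - lambda) = 0.0314 hours

0.0314 hours


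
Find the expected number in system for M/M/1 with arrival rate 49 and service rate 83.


rho = 49/83; L = rho/(1-rho) = 1.44

1.44


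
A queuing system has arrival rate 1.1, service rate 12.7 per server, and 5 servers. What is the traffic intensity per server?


rho = lambda / (c * mu) = 1.1 / (5 * 12.7) = 0.0173

0.0173


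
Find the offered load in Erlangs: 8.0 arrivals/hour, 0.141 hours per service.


Offered load a = lambda * E[S] = 8.0 * 0.141 = 1.13 Erlangs

1.13 Erlangs


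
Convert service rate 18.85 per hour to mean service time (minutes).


Mean service time = 60/mu = 60/18.85 = 3.18 minutes

3.18 minutes


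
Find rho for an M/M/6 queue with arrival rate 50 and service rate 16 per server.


rho = lambda/(c*mu) = 50/(6*16) = 0.5208

0.5208


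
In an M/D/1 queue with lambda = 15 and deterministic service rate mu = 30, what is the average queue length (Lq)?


M/D/1: Lq = rho^2 / (2*(1-rho)) where rho = 15/30; Lq = 0.25

0.25


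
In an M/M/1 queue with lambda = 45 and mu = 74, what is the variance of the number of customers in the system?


rho = 45/74; Var(N) = rho/(1-rho)^2 = 3.96

3.96


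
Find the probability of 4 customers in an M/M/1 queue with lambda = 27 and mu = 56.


rho = 27/56; P(n) = (1-rho)*rho^n = (1-27/56)*(27/56)^4 = 0.028

0.028


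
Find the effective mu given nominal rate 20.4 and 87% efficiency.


Effective rate = mu * efficiency = 20.4 * 0.87 = 17.75 per hour

17.75 per hour


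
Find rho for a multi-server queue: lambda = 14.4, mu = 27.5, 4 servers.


rho = lambda / (c * mu) = 14.4 / (4 * 27.5) = 0.1309

0.1309


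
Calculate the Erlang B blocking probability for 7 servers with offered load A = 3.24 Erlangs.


B(N,A) = (A^N/N!) / sum(A^k/k!, k=0..N) with N=7, A=3.24 = 0.0297

0.0297


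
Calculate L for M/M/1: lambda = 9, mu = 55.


rho = 9/55; L = rho/(1-rho) = 0.2

0.2


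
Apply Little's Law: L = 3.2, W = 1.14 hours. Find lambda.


lambda = L / W = 3.2 / 1.14 = 2.81 per hour

2.81 per hour


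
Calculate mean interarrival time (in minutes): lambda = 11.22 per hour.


Mean interarrival time = 60/lambda = 60/11.22 = 5.35 minutes

5.35 minutes


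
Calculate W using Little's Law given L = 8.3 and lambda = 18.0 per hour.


W = L / lambda = 8.3 / 18.0 = 0.4611 hours

0.4611 hours


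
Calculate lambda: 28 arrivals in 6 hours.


lambda = total arrivals / time = 28 / 6 = 4.67 per hour

4.67 per hour


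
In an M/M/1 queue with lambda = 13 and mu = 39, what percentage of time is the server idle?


Idle fraction = (1 - rho) * 100 = (1 - 13/39) * 100 = 66.7%

66.7%


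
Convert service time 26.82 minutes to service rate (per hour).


mu = 60 / avg_service_time = 60 / 26.82 = 2.24 per hour

2.24 per hour


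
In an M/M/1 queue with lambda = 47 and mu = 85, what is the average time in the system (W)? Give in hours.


W = 1/(mu - lambda) = 1/(85 - 47) = 0.0263 hours

0.0263 hours


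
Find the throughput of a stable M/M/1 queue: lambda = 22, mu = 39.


For a stable queue (lambda < mu), throughput = lambda = 22 per hour

22 per hour


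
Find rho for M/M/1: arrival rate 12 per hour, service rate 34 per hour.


rho = lambda/mu = 12/34 = 0.3529

0.3529


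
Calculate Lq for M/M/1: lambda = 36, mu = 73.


rho = 36/73; Lq = rho^2/(1-rho) = 0.48

0.48


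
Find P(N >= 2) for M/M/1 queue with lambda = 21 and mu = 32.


P(N >= 2) = rho^2 = (21/32)^2 = 0.4307

0.4307


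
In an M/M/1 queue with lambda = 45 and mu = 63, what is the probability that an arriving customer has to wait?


P(wait) = rho = lambda/mu = 45/63 = 0.7143

0.7143


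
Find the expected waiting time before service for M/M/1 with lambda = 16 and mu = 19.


rho = 16/19; Wq = rho/(mu - lambda) = 0.2807 hours

0.2807 hours


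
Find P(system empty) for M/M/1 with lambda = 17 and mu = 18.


P0 = 1 - rho = 1 - 17/18 = 0.0556

0.0556


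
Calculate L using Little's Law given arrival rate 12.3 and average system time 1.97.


L = lambda * W = 12.3 * 1.97 = 24.23

24.23


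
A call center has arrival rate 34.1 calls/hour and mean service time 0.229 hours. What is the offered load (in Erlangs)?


Offered load a = lambda * E[S] = 34.1 * 0.229 = 7.81 Erlangs

7.81 Erlangs


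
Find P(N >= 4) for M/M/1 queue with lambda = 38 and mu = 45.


P(N >= 4) = rho^4 = (38/45)^4 = 0.5085

0.5085


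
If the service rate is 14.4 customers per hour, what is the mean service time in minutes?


Mean service time = 60/mu = 60/14.4 = 4.17 minutes

4.17 minutes


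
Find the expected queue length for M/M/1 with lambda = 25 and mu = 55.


rho = 25/55; Lq = rho^2/(1-rho) = 0.38

0.38


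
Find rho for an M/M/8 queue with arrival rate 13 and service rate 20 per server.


rho = lambda/(c*mu) = 13/(8*20) = 0.0813

0.0813


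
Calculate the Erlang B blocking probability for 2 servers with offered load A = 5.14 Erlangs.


B(N,A) = (A^N/N!) / sum(A^k/k!, k=0..N) with N=2, A=5.14 = 0.6827

0.6827


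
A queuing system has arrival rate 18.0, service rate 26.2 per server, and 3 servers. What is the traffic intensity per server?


rho = lambda / (c * mu) = 18.0 / (3 * 26.2) = 0.229

0.229


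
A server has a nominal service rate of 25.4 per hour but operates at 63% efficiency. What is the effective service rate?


Effective rate = mu * efficiency = 25.4 * 0.63 = 16.0 per hour

16.0 per hour


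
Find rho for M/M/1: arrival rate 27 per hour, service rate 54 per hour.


rho = lambda/mu = 27/54 = 0.5

0.5


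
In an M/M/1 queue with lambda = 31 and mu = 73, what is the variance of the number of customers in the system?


rho = 31/73; Var(N) = rho/(1-rho)^2 = 1.28

1.28


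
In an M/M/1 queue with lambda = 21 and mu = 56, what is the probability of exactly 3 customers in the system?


rho = 21/56; P(n) = (1-rho)*rho^n = (1-21/56)*(21/56)^3 = 0.033

0.033


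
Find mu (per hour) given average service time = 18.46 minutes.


mu = 60 / avg_service_time = 60 / 18.46 = 3.25 per hour

3.25 per hour


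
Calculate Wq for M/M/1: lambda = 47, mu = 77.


rho = 47/77; Wq = rho/(mu - lambda) = 0.0203 hours

0.0203 hours
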